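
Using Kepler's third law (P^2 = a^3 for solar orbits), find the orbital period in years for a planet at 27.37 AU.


P = a^(3/2) = 27.37^1.5 = 143.1898

143.1898 years


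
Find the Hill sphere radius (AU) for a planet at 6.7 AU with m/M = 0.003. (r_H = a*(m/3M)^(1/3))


r_H = a * (m/3M)^(1/3) = 6.7 * (0.003/3)^(1/3) = 0.67

0.67 AU


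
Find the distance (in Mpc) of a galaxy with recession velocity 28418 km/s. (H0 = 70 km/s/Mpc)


d = v / H0 = 28418 / 70 = 405.9714

405.9714 Mpc


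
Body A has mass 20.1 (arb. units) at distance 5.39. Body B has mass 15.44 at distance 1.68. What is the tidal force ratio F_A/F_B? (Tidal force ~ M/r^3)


Ratio = (M1/r1^3) / (M2/r2^3) = (20.1/5.39^3) / (15.44/1.68^3) = 0.0394

0.0394


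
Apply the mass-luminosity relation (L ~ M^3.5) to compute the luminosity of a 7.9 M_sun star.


L/L_sun = (M/M_sun)^3.5 = 7.9^3.5 = 1385.7817

1385.7817 L_sun


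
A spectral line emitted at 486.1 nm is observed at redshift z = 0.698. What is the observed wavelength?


lam_obs = lam_emit * (1 + z) = 486.1 * (1 + 0.698) = 825.3978

825.3978 nm


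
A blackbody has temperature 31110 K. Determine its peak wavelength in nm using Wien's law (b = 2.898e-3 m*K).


lam_max = b / T = 2.898e-3 / 31110 = 9.315e-08 m = 93.1533 nm

93.1533 nm


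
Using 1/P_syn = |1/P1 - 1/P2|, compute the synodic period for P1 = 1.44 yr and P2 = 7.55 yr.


1/P_syn = |1/P1 - 1/P2| = |1/1.44 - 1/7.55| => P_syn = 1.7794

1.7794 years


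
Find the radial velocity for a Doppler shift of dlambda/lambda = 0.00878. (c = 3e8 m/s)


v = (dlambda/lambda) * c = 0.00878 * 3e8 = 2.634e+06

2.634e+06 m/s


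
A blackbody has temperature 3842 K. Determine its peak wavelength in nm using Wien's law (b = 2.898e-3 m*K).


lam_max = b / T = 2.898e-3 / 3842 = 7.543e-07 m = 754.2946 nm

754.2946 nm


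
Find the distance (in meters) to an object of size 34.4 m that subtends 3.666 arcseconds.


D = size / theta_rad, theta_rad = 3.666 * pi/(180*3600) = 1.777e-05, D = 1.935e+06

1.935e+06 m


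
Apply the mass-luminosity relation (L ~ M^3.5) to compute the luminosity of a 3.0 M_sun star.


L/L_sun = (M/M_sun)^3.5 = 3.0^3.5 = 46.7654

46.7654 L_sun


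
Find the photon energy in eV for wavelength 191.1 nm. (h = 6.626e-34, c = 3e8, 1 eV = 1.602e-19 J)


E = hc/lambda = 6.626e-34 * 3e8 / 1.911e-07 = 1.040e-18 J = 6.4931 eV

6.4931 eV


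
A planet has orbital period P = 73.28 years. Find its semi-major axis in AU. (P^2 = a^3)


a = P^(2/3) = 73.28^(2/3) = 17.5115

17.5115 AU


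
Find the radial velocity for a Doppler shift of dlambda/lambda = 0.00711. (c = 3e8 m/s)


v = (dlambda/lambda) * c = 0.00711 * 3e8 = 2.133e+06

2.133e+06 m/s


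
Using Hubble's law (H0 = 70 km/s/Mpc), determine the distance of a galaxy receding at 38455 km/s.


d = v / H0 = 38455 / 70 = 549.3571

549.3571 Mpc


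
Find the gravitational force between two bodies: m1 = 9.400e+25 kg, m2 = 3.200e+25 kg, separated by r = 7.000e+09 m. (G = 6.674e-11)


F = G*m1*m2/r^2 = 6.674e-11 * 9.400e+25 * 3.200e+25 / (7.000e+09)^2 = 6.674e-11 * 3.008e+51 / 4.900e+19 = 4.097e+21

4.097e+21 N


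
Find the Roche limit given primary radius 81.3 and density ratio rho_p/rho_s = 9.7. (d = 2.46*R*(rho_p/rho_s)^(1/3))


d_Roche = 2.46 * 81.3 * 9.7^(1/3) = 426.53

426.53


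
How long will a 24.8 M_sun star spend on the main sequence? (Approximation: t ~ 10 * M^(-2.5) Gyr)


t = 10 * M^(-2.5) = 10 * 24.8^(-2.5) = 0.0033

0.0033 Gyr


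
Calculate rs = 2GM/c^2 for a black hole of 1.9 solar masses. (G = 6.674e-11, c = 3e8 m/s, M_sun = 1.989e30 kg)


M = 1.9 * 1.989e30 kg = 3.7791e+30 kg. rs = 2GM/c^2 = 2 * 6.674e-11 * 3.7791e+30 / (3e8)^2 = 5604.8252

5604.8252 m


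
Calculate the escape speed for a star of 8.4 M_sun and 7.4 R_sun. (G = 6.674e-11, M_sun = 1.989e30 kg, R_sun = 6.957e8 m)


M = 8.4 * 1.989e30 kg = 1.67076e+31 kg; R = 7.4 * 6.957e8 m = 5.14818e+09 m. v_esc = sqrt(2GM/R) = sqrt(2 * 6.674e-11 * 1.67076e+31 / 5.14818e+09) = 658170.2867

658170.2867 m/s


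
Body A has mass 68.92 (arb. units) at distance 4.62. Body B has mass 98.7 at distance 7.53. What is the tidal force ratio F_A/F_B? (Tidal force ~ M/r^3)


Ratio = (M1/r1^3) / (M2/r2^3) = (68.92/4.62^3) / (98.7/7.53^3) = 3.0233

3.0233


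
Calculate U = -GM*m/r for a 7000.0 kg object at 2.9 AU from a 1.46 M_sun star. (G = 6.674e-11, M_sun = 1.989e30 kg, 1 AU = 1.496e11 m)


M = 1.46 * 1.989e30 kg = 2.90394e+30 kg; r = 2.9 AU * 1.496e11 m/AU = 4.3384e+11 m. U = -GM*m/r = -(6.674e-11 * 2.90394e+30 * 7000.0) / 4.3384e+11 = -3.127e+12

-3.127e+12 J


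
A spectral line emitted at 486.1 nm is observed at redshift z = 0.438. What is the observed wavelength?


lam_obs = lam_emit * (1 + z) = 486.1 * (1 + 0.438) = 699.0118

699.0118 nm


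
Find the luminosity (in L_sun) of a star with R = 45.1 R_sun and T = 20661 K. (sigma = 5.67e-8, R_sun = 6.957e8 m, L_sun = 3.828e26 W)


R = 45.1 * 6.957e8 m = 3.137607e+10 m. L = 4*pi*R^2*sigma*T^4 = 4*pi*(3.137607e+10)^2 * 5.67e-8 * 20661^4 = 1.278189849e+32 W. L/L_sun = 1.278189849e+32 / 3.828e26 = 333905.3942

333905.3942 L_sun


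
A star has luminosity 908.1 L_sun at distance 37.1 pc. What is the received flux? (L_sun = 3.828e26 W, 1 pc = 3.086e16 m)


F = L / (4*pi*d^2) = 3.476e+29 / (4*pi*(1.145e+18)^2) = 2.110e-08

2.110e-08 W/m^2


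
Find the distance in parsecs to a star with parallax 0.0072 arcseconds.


d = 1/p = 1/0.0072 = 138.8889

138.8889 pc


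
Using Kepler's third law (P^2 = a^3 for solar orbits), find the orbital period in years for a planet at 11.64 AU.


P = a^(3/2) = 11.64^1.5 = 39.7127

39.7127 years


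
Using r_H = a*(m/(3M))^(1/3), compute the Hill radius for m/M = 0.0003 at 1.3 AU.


r_H = a * (m/3M)^(1/3) = 1.3 * (0.0003/3)^(1/3) = 0.0603

0.0603 AU


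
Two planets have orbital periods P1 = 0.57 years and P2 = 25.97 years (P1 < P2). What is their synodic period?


1/P_syn = |1/P1 - 1/P2| = |1/0.57 - 1/25.97| => P_syn = 0.5828

0.5828 years


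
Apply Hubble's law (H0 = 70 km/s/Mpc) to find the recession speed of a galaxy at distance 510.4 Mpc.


v = H0 * d = 70 * 510.4 = 35728.0

35728.0 km/s


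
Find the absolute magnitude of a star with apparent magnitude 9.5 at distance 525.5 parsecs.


M = m - 5*log10(d) + 5 = 9.5 - 5*log10(525.5) + 5 = 0.8971

0.8971


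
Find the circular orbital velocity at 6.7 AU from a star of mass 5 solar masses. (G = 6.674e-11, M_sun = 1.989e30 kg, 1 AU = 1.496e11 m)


v = sqrt(GM/r) = sqrt(6.674e-11 * 9.945e+30 / 1.002e+12) = 25733.1112

25733.1112 m/s


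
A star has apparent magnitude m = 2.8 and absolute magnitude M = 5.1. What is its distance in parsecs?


d = 10^((m - M + 5)/5) = 10^((2.8 - 5.1 + 5)/5) = 3.4674

3.4674 pc


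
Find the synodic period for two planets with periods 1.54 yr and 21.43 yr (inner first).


1/P_syn = |1/P1 - 1/P2| = |1/1.54 - 1/21.43| => P_syn = 1.6592

1.6592 years


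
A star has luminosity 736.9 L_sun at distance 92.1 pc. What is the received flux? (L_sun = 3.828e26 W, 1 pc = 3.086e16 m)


F = L / (4*pi*d^2) = 2.821e+29 / (4*pi*(2.842e+18)^2) = 2.779e-09

2.779e-09 W/m^2


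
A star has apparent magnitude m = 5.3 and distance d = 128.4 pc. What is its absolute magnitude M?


M = m - 5*log10(d) + 5 = 5.3 - 5*log10(128.4) + 5 = -0.2428

-0.2428


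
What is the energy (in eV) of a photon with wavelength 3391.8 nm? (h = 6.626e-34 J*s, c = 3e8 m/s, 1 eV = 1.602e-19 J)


E = hc/lambda = 6.626e-34 * 3e8 / 3.392e-06 = 5.861e-20 J = 0.3658 eV

0.3658 eV


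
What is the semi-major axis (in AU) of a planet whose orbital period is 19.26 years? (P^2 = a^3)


a = P^(2/3) = 19.26^(2/3) = 7.1852

7.1852 AU


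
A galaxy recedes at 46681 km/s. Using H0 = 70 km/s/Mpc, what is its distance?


d = v / H0 = 46681 / 70 = 666.8714

666.8714 Mpc


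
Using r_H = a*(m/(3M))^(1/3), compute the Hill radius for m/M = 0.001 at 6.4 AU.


r_H = a * (m/3M)^(1/3) = 6.4 * (0.001/3)^(1/3) = 0.4438

0.4438 AU


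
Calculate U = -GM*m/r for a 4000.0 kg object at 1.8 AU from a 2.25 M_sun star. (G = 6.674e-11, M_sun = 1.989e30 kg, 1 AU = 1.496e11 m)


M = 2.25 * 1.989e30 kg = 4.47525e+30 kg; r = 1.8 AU * 1.496e11 m/AU = 2.6928e+11 m. U = -GM*m/r = -(6.674e-11 * 4.47525e+30 * 4000.0) / 2.6928e+11 = -4.437e+12

-4.437e+12 J


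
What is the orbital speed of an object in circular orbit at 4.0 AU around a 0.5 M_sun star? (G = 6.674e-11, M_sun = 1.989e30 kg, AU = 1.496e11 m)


v = sqrt(GM/r) = sqrt(6.674e-11 * 9.945e+29 / 5.984e+11) = 10531.7297

10531.7297 m/s


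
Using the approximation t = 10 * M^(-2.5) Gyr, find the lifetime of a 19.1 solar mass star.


t = 10 * M^(-2.5) = 10 * 19.1^(-2.5) = 0.0063

0.0063 Gyr


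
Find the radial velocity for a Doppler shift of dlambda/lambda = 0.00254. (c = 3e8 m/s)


v = (dlambda/lambda) * c = 0.00254 * 3e8 = 762000.0

762000.0 m/s


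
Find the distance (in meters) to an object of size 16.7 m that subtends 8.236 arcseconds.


D = size / theta_rad, theta_rad = 8.236 * pi/(180*3600) = 3.993e-05, D = 418239.7116

418239.7116 m


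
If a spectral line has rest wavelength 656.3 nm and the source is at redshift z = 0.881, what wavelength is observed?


lam_obs = lam_emit * (1 + z) = 656.3 * (1 + 0.881) = 1234.5003

1234.5003 nm


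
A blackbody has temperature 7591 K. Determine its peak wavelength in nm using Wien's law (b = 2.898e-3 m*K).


lam_max = b / T = 2.898e-3 / 7591 = 3.818e-07 m = 381.7679 nm

381.7679 nm


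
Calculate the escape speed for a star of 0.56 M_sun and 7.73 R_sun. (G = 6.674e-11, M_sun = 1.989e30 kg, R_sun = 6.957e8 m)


M = 0.56 * 1.989e30 kg = 1.11384e+30 kg; R = 7.73 * 6.957e8 m = 5.377761e+09 m. v_esc = sqrt(2GM/R) = sqrt(2 * 6.674e-11 * 1.11384e+30 / 5.377761e+09) = 166271.8601

166271.8601 m/s


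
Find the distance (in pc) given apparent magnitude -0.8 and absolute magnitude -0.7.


d = 10^((m - M + 5)/5) = 10^((-0.8 - -0.7 + 5)/5) = 9.5499

9.5499 pc


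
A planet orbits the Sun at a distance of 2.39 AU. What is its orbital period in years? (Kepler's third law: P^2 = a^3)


P = a^(3/2) = 2.39^1.5 = 3.6949

3.6949 years


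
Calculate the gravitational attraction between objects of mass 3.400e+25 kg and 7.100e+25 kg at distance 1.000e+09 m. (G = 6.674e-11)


F = G*m1*m2/r^2 = 6.674e-11 * 3.400e+25 * 7.100e+25 / (1.000e+09)^2 = 6.674e-11 * 2.414e+51 / 1.000e+18 = 1.611e+23

1.611e+23 N


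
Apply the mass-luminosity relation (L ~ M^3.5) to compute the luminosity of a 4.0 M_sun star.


L/L_sun = (M/M_sun)^3.5 = 4.0^3.5 = 128.0

128.0 L_sun


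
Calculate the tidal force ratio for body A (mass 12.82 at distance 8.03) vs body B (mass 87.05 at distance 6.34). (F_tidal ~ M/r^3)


Ratio = (M1/r1^3) / (M2/r2^3) = (12.82/8.03^3) / (87.05/6.34^3) = 0.0725

0.0725


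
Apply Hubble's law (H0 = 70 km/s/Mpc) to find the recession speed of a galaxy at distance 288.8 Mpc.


v = H0 * d = 70 * 288.8 = 20216.0

20216.0 km/s


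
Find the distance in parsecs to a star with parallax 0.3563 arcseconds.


d = 1/p = 1/0.3563 = 2.8066

2.8066 pc


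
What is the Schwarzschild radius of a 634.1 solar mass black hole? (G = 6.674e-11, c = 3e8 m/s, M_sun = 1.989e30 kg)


M = 634.1 * 1.989e30 kg = 1.2612249e+33 kg. rs = 2GM/c^2 = 2 * 6.674e-11 * 1.2612249e+33 / (3e8)^2 = 1.871e+06

1.871e+06 m


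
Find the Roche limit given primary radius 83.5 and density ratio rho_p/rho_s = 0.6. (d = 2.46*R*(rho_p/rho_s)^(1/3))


d_Roche = 2.46 * 83.5 * 0.6^(1/3) = 173.2495

173.2495


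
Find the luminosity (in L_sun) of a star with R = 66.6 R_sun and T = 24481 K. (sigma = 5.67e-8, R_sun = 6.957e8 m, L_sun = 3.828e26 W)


R = 66.6 * 6.957e8 m = 4.633362e+10 m. L = 4*pi*R^2*sigma*T^4 = 4*pi*(4.633362e+10)^2 * 5.67e-8 * 24481^4 = 5.494168866e+32 W. L/L_sun = 5.494168866e+32 / 3.828e26 = 1.435e+06

1.435e+06 L_sun


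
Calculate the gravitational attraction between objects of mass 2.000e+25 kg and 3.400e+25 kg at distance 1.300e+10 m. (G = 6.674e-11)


F = G*m1*m2/r^2 = 6.674e-11 * 2.000e+25 * 3.400e+25 / (1.300e+10)^2 = 6.674e-11 * 6.800e+50 / 1.690e+20 = 2.685e+20

2.685e+20 N


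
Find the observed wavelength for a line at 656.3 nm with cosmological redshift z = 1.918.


lam_obs = lam_emit * (1 + z) = 656.3 * (1 + 1.918) = 1915.0834

1915.0834 nm


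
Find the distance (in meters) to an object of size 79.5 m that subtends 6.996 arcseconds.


D = size / theta_rad, theta_rad = 6.996 * pi/(180*3600) = 3.392e-05, D = 2.344e+06

2.344e+06 m


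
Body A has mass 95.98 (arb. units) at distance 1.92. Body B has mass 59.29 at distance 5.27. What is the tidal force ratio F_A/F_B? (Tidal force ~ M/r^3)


Ratio = (M1/r1^3) / (M2/r2^3) = (95.98/1.92^3) / (59.29/5.27^3) = 33.4755

33.4755


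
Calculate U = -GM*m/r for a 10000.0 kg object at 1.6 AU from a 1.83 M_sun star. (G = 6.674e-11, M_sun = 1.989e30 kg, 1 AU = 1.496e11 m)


M = 1.83 * 1.989e30 kg = 3.63987e+30 kg; r = 1.6 AU * 1.496e11 m/AU = 2.3936e+11 m. U = -GM*m/r = -(6.674e-11 * 3.63987e+30 * 10000.0) / 2.3936e+11 = -1.015e+13

-1.015e+13 J


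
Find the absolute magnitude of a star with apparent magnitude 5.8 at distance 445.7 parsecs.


M = m - 5*log10(d) + 5 = 5.8 - 5*log10(445.7) + 5 = -2.4452

-2.4452


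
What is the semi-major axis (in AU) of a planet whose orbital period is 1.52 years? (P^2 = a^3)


a = P^(2/3) = 1.52^(2/3) = 1.322

1.322 AU


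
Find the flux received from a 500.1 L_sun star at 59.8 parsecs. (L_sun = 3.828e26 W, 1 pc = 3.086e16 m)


F = L / (4*pi*d^2) = 1.914e+29 / (4*pi*(1.845e+18)^2) = 4.473e-09

4.473e-09 W/m^2


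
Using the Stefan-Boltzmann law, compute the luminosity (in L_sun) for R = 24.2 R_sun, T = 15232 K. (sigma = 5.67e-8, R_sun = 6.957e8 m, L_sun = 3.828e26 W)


R = 24.2 * 6.957e8 m = 1.683594e+10 m. L = 4*pi*R^2*sigma*T^4 = 4*pi*(1.683594e+10)^2 * 5.67e-8 * 15232^4 = 1.087164808e+31 W. L/L_sun = 1.087164808e+31 / 3.828e26 = 28400.3346

28400.3346 L_sun


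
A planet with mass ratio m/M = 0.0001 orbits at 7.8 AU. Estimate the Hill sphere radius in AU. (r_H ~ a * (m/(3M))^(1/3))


r_H = a * (m/3M)^(1/3) = 7.8 * (0.0001/3)^(1/3) = 0.251

0.251 AU


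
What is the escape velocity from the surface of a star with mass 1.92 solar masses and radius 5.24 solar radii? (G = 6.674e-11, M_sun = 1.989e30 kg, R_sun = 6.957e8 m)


M = 1.92 * 1.989e30 kg = 3.81888e+30 kg; R = 5.24 * 6.957e8 m = 3.645468e+09 m. v_esc = sqrt(2GM/R) = sqrt(2 * 6.674e-11 * 3.81888e+30 / 3.645468e+09) = 373937.8785

373937.8785 m/s


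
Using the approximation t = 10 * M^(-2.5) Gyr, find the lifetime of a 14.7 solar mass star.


t = 10 * M^(-2.5) = 10 * 14.7^(-2.5) = 0.0121

0.0121 Gyr


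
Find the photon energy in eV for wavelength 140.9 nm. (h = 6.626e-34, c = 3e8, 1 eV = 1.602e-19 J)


E = hc/lambda = 6.626e-34 * 3e8 / 1.409e-07 = 1.411e-18 J = 8.8064 eV

8.8064 eV


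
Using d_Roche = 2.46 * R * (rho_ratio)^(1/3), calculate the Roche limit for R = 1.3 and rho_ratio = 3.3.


d_Roche = 2.46 * 1.3 * 3.3^(1/3) = 4.7612

4.7612


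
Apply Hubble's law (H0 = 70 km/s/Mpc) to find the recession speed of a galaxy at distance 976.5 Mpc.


v = H0 * d = 70 * 976.5 = 68355.0

68355.0 km/s


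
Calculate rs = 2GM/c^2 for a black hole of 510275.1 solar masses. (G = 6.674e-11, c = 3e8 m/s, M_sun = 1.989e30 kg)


M = 510275.1 * 1.989e30 kg = 1.014937174e+36 kg. rs = 2GM/c^2 = 2 * 6.674e-11 * 1.014937174e+36 / (3e8)^2 = 1.505e+09

1.505e+09 m


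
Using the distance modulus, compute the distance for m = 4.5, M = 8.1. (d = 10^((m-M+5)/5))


d = 10^((m - M + 5)/5) = 10^((4.5 - 8.1 + 5)/5) = 1.9055

1.9055 pc


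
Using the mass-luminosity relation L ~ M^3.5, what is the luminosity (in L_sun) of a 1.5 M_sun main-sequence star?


L/L_sun = (M/M_sun)^3.5 = 1.5^3.5 = 4.1335

4.1335 L_sun


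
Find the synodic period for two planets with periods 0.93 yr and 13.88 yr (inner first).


1/P_syn = |1/P1 - 1/P2| = |1/0.93 - 1/13.88| => P_syn = 0.9968

0.9968 years


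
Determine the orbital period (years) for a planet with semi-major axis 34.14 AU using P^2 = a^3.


P = a^(3/2) = 34.14^1.5 = 199.4781

199.4781 years


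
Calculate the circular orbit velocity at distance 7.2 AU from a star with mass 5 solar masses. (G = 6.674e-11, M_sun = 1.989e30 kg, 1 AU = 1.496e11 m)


v = sqrt(GM/r) = sqrt(6.674e-11 * 9.945e+30 / 1.077e+12) = 24823.5249

24823.5249 m/s


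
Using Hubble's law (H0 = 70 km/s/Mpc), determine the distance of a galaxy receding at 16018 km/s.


d = v / H0 = 16018 / 70 = 228.8286

228.8286 Mpc


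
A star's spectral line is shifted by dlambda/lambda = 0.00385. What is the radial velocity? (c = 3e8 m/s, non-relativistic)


v = (dlambda/lambda) * c = 0.00385 * 3e8 = 1.155e+06

1.155e+06 m/s


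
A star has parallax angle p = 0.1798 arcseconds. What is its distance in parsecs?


d = 1/p = 1/0.1798 = 5.5617

5.5617 pc


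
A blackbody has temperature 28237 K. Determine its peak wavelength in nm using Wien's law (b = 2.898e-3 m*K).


lam_max = b / T = 2.898e-3 / 28237 = 1.026e-07 m = 102.6313 nm

102.6313 nm


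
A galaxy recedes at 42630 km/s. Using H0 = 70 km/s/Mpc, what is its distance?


d = v / H0 = 42630 / 70 = 609.0

609.0 Mpc


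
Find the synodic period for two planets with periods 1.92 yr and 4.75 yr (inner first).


1/P_syn = |1/P1 - 1/P2| = |1/1.92 - 1/4.75| => P_syn = 3.2226

3.2226 years


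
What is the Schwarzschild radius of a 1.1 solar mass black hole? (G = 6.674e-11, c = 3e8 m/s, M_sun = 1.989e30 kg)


M = 1.1 * 1.989e30 kg = 2.1879e+30 kg. rs = 2GM/c^2 = 2 * 6.674e-11 * 2.1879e+30 / (3e8)^2 = 3244.8988

3244.8988 m


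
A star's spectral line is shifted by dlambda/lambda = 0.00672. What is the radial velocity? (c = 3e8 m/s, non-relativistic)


v = (dlambda/lambda) * c = 0.00672 * 3e8 = 2.016e+06

2.016e+06 m/s


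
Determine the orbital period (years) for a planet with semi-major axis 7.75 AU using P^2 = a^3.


P = a^(3/2) = 7.75^1.5 = 21.5751

21.5751 years


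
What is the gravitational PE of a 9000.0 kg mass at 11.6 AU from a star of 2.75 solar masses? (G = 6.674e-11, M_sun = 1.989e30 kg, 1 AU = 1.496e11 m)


M = 2.75 * 1.989e30 kg = 5.46975e+30 kg; r = 11.6 AU * 1.496e11 m/AU = 1.73536e+12 m. U = -GM*m/r = -(6.674e-11 * 5.46975e+30 * 9000.0) / 1.73536e+12 = -1.893e+12

-1.893e+12 J


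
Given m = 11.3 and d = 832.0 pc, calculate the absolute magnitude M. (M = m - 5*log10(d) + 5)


M = m - 5*log10(d) + 5 = 11.3 - 5*log10(832.0) + 5 = 1.6994

1.6994


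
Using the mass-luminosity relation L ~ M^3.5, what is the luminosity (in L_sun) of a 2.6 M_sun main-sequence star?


L/L_sun = (M/M_sun)^3.5 = 2.6^3.5 = 28.3404

28.3404 L_sun


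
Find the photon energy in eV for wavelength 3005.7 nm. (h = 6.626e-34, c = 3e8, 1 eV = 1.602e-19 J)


E = hc/lambda = 6.626e-34 * 3e8 / 3.006e-06 = 6.613e-20 J = 0.4128 eV

0.4128 eV


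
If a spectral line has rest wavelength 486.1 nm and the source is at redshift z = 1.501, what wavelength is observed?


lam_obs = lam_emit * (1 + z) = 486.1 * (1 + 1.501) = 1215.7361

1215.7361 nm


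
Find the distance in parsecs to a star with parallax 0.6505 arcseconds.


d = 1/p = 1/0.6505 = 1.5373

1.5373 pc


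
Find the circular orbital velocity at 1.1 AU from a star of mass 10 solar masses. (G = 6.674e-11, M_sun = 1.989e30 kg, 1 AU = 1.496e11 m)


v = sqrt(GM/r) = sqrt(6.674e-11 * 1.989e+31 / 1.646e+11) = 89814.8923

89814.8923 m/s


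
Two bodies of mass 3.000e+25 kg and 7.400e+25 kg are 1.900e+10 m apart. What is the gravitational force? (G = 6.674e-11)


F = G*m1*m2/r^2 = 6.674e-11 * 3.000e+25 * 7.400e+25 / (1.900e+10)^2 = 6.674e-11 * 2.220e+51 / 3.610e+20 = 4.104e+20

4.104e+20 N


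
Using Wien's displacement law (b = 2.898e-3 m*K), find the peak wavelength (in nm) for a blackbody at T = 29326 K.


lam_max = b / T = 2.898e-3 / 29326 = 9.882e-08 m = 98.8202 nm

98.8202 nm


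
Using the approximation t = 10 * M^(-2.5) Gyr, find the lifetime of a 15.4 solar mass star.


t = 10 * M^(-2.5) = 10 * 15.4^(-2.5) = 0.0107

0.0107 Gyr


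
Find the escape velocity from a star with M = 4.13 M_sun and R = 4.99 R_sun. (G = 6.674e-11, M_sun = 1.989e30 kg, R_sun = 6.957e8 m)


M = 4.13 * 1.989e30 kg = 8.21457e+30 kg; R = 4.99 * 6.957e8 m = 3.471543e+09 m. v_esc = sqrt(2GM/R) = sqrt(2 * 6.674e-11 * 8.21457e+30 / 3.471543e+09) = 562003.7868

562003.7868 m/s


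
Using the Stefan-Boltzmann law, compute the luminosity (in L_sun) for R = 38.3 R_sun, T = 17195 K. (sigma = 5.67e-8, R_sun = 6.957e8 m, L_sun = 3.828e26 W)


R = 38.3 * 6.957e8 m = 2.664531e+10 m. L = 4*pi*R^2*sigma*T^4 = 4*pi*(2.664531e+10)^2 * 5.67e-8 * 17195^4 = 4.422249059e+31 W. L/L_sun = 4.422249059e+31 / 3.828e26 = 115523.7476

115523.7476 L_sun


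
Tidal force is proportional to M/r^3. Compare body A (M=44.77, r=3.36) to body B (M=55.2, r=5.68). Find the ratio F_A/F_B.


Ratio = (M1/r1^3) / (M2/r2^3) = (44.77/3.36^3) / (55.2/5.68^3) = 3.9181

3.9181


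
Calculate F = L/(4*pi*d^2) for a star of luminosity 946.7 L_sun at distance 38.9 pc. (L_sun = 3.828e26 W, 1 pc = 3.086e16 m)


F = L / (4*pi*d^2) = 3.624e+29 / (4*pi*(1.200e+18)^2) = 2.001e-08

2.001e-08 W/m^2


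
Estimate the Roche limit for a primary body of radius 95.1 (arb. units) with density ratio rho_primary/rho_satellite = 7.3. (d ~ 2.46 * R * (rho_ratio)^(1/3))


d_Roche = 2.46 * 95.1 * 7.3^(1/3) = 453.8266

453.8266


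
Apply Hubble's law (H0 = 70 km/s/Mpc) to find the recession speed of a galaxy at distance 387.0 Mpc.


v = H0 * d = 70 * 387.0 = 27090.0

27090.0 km/s


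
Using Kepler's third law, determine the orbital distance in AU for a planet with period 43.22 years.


a = P^(2/3) = 43.22^(2/3) = 12.3156

12.3156 AU


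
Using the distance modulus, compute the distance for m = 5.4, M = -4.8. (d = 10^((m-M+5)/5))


d = 10^((m - M + 5)/5) = 10^((5.4 - -4.8 + 5)/5) = 1096.4782

1096.4782 pc


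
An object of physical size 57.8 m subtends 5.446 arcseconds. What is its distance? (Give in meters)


D = size / theta_rad, theta_rad = 5.446 * pi/(180*3600) = 2.640e-05, D = 2.189e+06

2.189e+06 m


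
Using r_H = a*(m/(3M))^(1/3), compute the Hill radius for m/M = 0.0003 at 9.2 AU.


r_H = a * (m/3M)^(1/3) = 9.2 * (0.0003/3)^(1/3) = 0.427

0.427 AU


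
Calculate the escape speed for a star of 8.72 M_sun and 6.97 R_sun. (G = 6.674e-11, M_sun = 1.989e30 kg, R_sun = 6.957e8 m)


M = 8.72 * 1.989e30 kg = 1.734408e+31 kg; R = 6.97 * 6.957e8 m = 4.849029e+09 m. v_esc = sqrt(2GM/R) = sqrt(2 * 6.674e-11 * 1.734408e+31 / 4.849029e+09) = 690965.4662

690965.4662 m/s


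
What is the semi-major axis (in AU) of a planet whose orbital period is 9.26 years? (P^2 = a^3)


a = P^(2/3) = 9.26^(2/3) = 4.4097

4.4097 AU


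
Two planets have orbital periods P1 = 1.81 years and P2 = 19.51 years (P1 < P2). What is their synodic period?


1/P_syn = |1/P1 - 1/P2| = |1/1.81 - 1/19.51| => P_syn = 1.9951

1.9951 years


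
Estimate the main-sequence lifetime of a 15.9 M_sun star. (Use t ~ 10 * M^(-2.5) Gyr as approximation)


t = 10 * M^(-2.5) = 10 * 15.9^(-2.5) = 0.0099

0.0099 Gyr


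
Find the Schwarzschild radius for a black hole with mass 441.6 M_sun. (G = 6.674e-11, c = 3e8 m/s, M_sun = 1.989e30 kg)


M = 441.6 * 1.989e30 kg = 8.783424e+32 kg. rs = 2GM/c^2 = 2 * 6.674e-11 * 8.783424e+32 / (3e8)^2 = 1.303e+06

1.303e+06 m


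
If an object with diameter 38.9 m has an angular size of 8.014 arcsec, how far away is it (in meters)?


D = size / theta_rad, theta_rad = 8.014 * pi/(180*3600) = 3.885e-05, D = 1.001e+06

1.001e+06 m


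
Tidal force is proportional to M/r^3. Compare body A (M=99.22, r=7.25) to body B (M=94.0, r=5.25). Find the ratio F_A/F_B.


Ratio = (M1/r1^3) / (M2/r2^3) = (99.22/7.25^3) / (94.0/5.25^3) = 0.4008

0.4008


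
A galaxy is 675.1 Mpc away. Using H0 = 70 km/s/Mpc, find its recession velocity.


v = H0 * d = 70 * 675.1 = 47257.0

47257.0 km/s


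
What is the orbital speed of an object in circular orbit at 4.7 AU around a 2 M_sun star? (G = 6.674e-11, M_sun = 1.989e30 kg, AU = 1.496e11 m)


v = sqrt(GM/r) = sqrt(6.674e-11 * 3.978e+30 / 7.031e+11) = 19431.6986

19431.6986 m/s


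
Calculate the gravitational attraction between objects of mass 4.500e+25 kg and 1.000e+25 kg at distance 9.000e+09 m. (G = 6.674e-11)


F = G*m1*m2/r^2 = 6.674e-11 * 4.500e+25 * 1.000e+25 / (9.000e+09)^2 = 6.674e-11 * 4.500e+50 / 8.100e+19 = 3.708e+20

3.708e+20 N


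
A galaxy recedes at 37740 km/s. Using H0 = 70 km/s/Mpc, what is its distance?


d = v / H0 = 37740 / 70 = 539.1429

539.1429 Mpc


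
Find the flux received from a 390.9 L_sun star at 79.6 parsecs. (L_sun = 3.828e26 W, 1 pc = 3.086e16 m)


F = L / (4*pi*d^2) = 1.496e+29 / (4*pi*(2.456e+18)^2) = 1.973e-09

1.973e-09 W/m^2


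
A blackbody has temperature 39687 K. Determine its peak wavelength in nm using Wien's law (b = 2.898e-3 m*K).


lam_max = b / T = 2.898e-3 / 39687 = 7.302e-08 m = 73.0214 nm

73.0214 nm


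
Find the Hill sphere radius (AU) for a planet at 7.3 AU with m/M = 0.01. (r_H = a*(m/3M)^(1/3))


r_H = a * (m/3M)^(1/3) = 7.3 * (0.01/3)^(1/3) = 1.0905

1.0905 AU


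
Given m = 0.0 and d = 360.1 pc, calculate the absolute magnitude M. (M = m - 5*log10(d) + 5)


M = m - 5*log10(d) + 5 = 0.0 - 5*log10(360.1) + 5 = -7.7821

-7.7821


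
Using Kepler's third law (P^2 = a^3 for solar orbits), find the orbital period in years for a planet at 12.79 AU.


P = a^(3/2) = 12.79^1.5 = 45.741

45.741 years


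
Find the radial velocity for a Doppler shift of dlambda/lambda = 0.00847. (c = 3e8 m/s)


v = (dlambda/lambda) * c = 0.00847 * 3e8 = 2.541e+06

2.541e+06 m/s


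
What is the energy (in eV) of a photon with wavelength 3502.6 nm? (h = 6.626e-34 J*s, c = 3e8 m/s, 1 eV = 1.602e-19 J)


E = hc/lambda = 6.626e-34 * 3e8 / 3.503e-06 = 5.675e-20 J = 0.3543 eV

0.3543 eV


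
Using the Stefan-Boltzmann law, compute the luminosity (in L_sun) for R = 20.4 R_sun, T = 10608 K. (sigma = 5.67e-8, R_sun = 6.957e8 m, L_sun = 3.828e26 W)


R = 20.4 * 6.957e8 m = 1.419228e+10 m. L = 4*pi*R^2*sigma*T^4 = 4*pi*(1.419228e+10)^2 * 5.67e-8 * 10608^4 = 1.817319592e+30 W. L/L_sun = 1.817319592e+30 / 3.828e26 = 4747.4389

4747.4389 L_sun


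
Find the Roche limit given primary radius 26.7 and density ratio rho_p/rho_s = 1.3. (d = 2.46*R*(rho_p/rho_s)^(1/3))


d_Roche = 2.46 * 26.7 * 1.3^(1/3) = 71.6849

71.6849


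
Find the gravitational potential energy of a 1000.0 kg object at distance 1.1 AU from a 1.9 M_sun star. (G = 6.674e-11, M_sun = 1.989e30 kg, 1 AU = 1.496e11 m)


M = 1.9 * 1.989e30 kg = 3.7791e+30 kg; r = 1.1 AU * 1.496e11 m/AU = 1.6456e+11 m. U = -GM*m/r = -(6.674e-11 * 3.7791e+30 * 1000.0) / 1.6456e+11 = -1.533e+12

-1.533e+12 J


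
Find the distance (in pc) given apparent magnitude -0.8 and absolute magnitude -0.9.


d = 10^((m - M + 5)/5) = 10^((-0.8 - -0.9 + 5)/5) = 10.4713

10.4713 pc


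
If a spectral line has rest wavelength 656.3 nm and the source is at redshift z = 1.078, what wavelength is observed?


lam_obs = lam_emit * (1 + z) = 656.3 * (1 + 1.078) = 1363.7914

1363.7914 nm


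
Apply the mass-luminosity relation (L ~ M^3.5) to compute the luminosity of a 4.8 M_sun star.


L/L_sun = (M/M_sun)^3.5 = 4.8^3.5 = 242.2949

242.2949 L_sun


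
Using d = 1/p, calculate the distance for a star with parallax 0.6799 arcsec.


d = 1/p = 1/0.6799 = 1.4708

1.4708 pc


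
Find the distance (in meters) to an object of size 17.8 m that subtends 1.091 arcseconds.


D = size / theta_rad, theta_rad = 1.091 * pi/(180*3600) = 5.289e-06, D = 3.365e+06

3.365e+06 m


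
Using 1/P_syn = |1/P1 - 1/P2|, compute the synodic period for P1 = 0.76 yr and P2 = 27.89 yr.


1/P_syn = |1/P1 - 1/P2| = |1/0.76 - 1/27.89| => P_syn = 0.7813

0.7813 years


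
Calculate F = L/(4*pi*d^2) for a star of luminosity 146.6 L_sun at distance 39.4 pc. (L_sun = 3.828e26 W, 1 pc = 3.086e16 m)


F = L / (4*pi*d^2) = 5.612e+28 / (4*pi*(1.216e+18)^2) = 3.021e-09

3.021e-09 W/m^2


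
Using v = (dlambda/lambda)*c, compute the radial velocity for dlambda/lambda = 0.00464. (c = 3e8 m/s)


v = (dlambda/lambda) * c = 0.00464 * 3e8 = 1.392e+06

1.392e+06 m/s


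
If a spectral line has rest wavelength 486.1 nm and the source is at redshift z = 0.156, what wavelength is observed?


lam_obs = lam_emit * (1 + z) = 486.1 * (1 + 0.156) = 561.9316

561.9316 nm


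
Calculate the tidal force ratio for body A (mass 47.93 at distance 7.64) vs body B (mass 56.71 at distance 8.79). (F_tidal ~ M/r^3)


Ratio = (M1/r1^3) / (M2/r2^3) = (47.93/7.64^3) / (56.71/8.79^3) = 1.2872

1.2872


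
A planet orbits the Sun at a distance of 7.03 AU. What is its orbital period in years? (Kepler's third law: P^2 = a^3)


P = a^(3/2) = 7.03^1.5 = 18.6394

18.6394 years


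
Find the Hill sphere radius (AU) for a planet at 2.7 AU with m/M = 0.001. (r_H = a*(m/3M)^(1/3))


r_H = a * (m/3M)^(1/3) = 2.7 * (0.001/3)^(1/3) = 0.1872

0.1872 AU


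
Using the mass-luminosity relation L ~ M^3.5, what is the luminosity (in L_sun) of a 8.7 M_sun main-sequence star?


L/L_sun = (M/M_sun)^3.5 = 8.7^3.5 = 1942.3048

1942.3048 L_sun


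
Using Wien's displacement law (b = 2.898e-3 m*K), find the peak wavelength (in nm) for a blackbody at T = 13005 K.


lam_max = b / T = 2.898e-3 / 13005 = 2.228e-07 m = 222.8374 nm

222.8374 nm


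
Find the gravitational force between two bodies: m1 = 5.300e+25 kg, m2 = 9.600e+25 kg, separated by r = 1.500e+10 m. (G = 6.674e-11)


F = G*m1*m2/r^2 = 6.674e-11 * 5.300e+25 * 9.600e+25 / (1.500e+10)^2 = 6.674e-11 * 5.088e+51 / 2.250e+20 = 1.509e+21

1.509e+21 N


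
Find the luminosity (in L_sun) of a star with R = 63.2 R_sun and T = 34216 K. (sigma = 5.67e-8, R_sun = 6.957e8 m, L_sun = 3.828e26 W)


R = 63.2 * 6.957e8 m = 4.396824e+10 m. L = 4*pi*R^2*sigma*T^4 = 4*pi*(4.396824e+10)^2 * 5.67e-8 * 34216^4 = 1.887939336e+33 W. L/L_sun = 1.887939336e+33 / 3.828e26 = 4.932e+06

4.932e+06 L_sun


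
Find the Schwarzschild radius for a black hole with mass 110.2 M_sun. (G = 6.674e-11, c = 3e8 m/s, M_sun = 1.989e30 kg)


M = 110.2 * 1.989e30 kg = 2.191878e+32 kg. rs = 2GM/c^2 = 2 * 6.674e-11 * 2.191878e+32 / (3e8)^2 = 325079.8616

325079.8616 m


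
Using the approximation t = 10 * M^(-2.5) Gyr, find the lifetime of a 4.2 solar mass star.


t = 10 * M^(-2.5) = 10 * 4.2^(-2.5) = 0.2766

0.2766 Gyr


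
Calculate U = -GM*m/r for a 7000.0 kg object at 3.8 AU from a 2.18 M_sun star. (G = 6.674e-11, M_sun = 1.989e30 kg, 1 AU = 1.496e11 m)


M = 2.18 * 1.989e30 kg = 4.33602e+30 kg; r = 3.8 AU * 1.496e11 m/AU = 5.6848e+11 m. U = -GM*m/r = -(6.674e-11 * 4.33602e+30 * 7000.0) / 5.6848e+11 = -3.563e+12

-3.563e+12 J


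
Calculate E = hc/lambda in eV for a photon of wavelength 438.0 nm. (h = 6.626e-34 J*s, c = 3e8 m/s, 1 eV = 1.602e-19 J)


E = hc/lambda = 6.626e-34 * 3e8 / 4.380e-07 = 4.538e-19 J = 2.8329 eV

2.8329 eV


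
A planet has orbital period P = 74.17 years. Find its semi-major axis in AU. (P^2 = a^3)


a = P^(2/3) = 74.17^(2/3) = 17.653

17.653 AU


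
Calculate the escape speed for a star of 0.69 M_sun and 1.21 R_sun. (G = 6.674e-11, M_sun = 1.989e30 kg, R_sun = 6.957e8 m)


M = 0.69 * 1.989e30 kg = 1.37241e+30 kg; R = 1.21 * 6.957e8 m = 8.41797e+08 m. v_esc = sqrt(2GM/R) = sqrt(2 * 6.674e-11 * 1.37241e+30 / 8.41797e+08) = 466494.3081

466494.3081 m/s


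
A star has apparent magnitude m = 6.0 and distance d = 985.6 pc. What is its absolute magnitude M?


M = m - 5*log10(d) + 5 = 6.0 - 5*log10(985.6) + 5 = -3.9685

-3.9685


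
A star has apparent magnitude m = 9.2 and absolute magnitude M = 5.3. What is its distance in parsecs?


d = 10^((m - M + 5)/5) = 10^((9.2 - 5.3 + 5)/5) = 60.256

60.256 pc


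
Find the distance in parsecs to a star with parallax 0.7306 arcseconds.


d = 1/p = 1/0.7306 = 1.3687

1.3687 pc


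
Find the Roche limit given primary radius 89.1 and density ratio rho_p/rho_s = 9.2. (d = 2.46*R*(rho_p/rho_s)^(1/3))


d_Roche = 2.46 * 89.1 * 9.2^(1/3) = 459.2778

459.2778


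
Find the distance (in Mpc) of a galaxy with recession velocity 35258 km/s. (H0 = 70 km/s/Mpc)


d = v / H0 = 35258 / 70 = 503.6857

503.6857 Mpc


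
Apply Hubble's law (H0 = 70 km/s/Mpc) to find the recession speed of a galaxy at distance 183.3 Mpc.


v = H0 * d = 70 * 183.3 = 12831.0

12831.0 km/s


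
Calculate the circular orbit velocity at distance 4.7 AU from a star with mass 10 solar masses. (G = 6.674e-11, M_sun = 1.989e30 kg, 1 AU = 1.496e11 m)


v = sqrt(GM/r) = sqrt(6.674e-11 * 1.989e+31 / 7.031e+11) = 43450.5989

43450.5989 m/s


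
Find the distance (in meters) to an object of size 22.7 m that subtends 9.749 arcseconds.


D = size / theta_rad, theta_rad = 9.749 * pi/(180*3600) = 4.726e-05, D = 480276.0388

480276.0388 m


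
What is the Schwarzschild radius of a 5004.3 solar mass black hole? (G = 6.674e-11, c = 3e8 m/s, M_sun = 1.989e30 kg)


M = 5004.3 * 1.989e30 kg = 9.9535527e+33 kg. rs = 2GM/c^2 = 2 * 6.674e-11 * 9.9535527e+33 / (3e8)^2 = 1.476e+07

1.476e+07 m


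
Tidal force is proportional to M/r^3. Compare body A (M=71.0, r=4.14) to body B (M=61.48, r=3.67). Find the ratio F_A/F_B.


Ratio = (M1/r1^3) / (M2/r2^3) = (71.0/4.14^3) / (61.48/3.67^3) = 0.8045

0.8045


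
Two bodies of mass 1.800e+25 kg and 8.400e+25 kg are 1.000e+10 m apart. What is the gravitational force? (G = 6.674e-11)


F = G*m1*m2/r^2 = 6.674e-11 * 1.800e+25 * 8.400e+25 / (1.000e+10)^2 = 6.674e-11 * 1.512e+51 / 1.000e+20 = 1.009e+21

1.009e+21 N


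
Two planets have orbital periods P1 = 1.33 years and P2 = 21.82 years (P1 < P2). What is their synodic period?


1/P_syn = |1/P1 - 1/P2| = |1/1.33 - 1/21.82| => P_syn = 1.4163

1.4163 years


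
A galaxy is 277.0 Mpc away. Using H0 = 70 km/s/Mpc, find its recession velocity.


v = H0 * d = 70 * 277.0 = 19390.0

19390.0 km/s


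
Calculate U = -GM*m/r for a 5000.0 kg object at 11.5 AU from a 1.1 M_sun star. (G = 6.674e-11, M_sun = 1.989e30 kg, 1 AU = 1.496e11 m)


M = 1.1 * 1.989e30 kg = 2.1879e+30 kg; r = 11.5 AU * 1.496e11 m/AU = 1.7204e+12 m. U = -GM*m/r = -(6.674e-11 * 2.1879e+30 * 5000.0) / 1.7204e+12 = -4.244e+11

-4.244e+11 J


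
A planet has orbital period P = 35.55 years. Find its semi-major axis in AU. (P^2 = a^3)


a = P^(2/3) = 35.55^(2/3) = 10.8117

10.8117 AU


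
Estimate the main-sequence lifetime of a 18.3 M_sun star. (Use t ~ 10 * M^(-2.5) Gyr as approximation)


t = 10 * M^(-2.5) = 10 * 18.3^(-2.5) = 0.007

0.007 Gyr


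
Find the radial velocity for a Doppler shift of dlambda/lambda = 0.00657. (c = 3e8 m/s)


v = (dlambda/lambda) * c = 0.00657 * 3e8 = 1.971e+06

1.971e+06 m/s


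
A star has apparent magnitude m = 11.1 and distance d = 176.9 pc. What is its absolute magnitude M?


M = m - 5*log10(d) + 5 = 11.1 - 5*log10(176.9) + 5 = 4.8614

4.8614


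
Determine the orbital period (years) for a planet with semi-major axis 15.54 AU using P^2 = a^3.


P = a^(3/2) = 15.54^1.5 = 61.2599

61.2599 years


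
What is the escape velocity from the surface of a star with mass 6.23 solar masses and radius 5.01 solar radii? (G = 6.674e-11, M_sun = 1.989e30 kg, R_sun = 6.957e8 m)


M = 6.23 * 1.989e30 kg = 1.239147e+31 kg; R = 5.01 * 6.957e8 m = 3.485457e+09 m. v_esc = sqrt(2GM/R) = sqrt(2 * 6.674e-11 * 1.239147e+31 / 3.485457e+09) = 688873.7711

688873.7711 m/s


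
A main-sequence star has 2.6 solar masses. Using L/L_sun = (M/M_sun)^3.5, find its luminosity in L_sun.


L/L_sun = (M/M_sun)^3.5 = 2.6^3.5 = 28.3404

28.3404 L_sun


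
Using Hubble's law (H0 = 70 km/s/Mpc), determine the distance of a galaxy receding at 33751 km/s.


d = v / H0 = 33751 / 70 = 482.1571

482.1571 Mpc


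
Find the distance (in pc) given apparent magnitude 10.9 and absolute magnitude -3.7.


d = 10^((m - M + 5)/5) = 10^((10.9 - -3.7 + 5)/5) = 8317.6377

8317.6377 pc


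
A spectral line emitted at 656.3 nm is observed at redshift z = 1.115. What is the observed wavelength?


lam_obs = lam_emit * (1 + z) = 656.3 * (1 + 1.115) = 1388.0745

1388.0745 nm


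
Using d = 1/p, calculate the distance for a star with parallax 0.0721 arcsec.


d = 1/p = 1/0.0721 = 13.8696

13.8696 pc


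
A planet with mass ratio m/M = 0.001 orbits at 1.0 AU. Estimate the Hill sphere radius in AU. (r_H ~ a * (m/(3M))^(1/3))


r_H = a * (m/3M)^(1/3) = 1.0 * (0.001/3)^(1/3) = 0.0693

0.0693 AU


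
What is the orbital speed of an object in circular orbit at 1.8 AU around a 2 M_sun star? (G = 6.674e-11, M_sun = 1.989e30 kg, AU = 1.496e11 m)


v = sqrt(GM/r) = sqrt(6.674e-11 * 3.978e+30 / 2.693e+11) = 31399.5512

31399.5512 m/s


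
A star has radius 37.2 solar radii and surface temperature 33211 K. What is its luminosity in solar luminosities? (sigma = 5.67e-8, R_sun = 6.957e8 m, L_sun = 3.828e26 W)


R = 37.2 * 6.957e8 m = 2.588004e+10 m. L = 4*pi*R^2*sigma*T^4 = 4*pi*(2.588004e+10)^2 * 5.67e-8 * 33211^4 = 5.805646919e+32 W. L/L_sun = 5.805646919e+32 / 3.828e26 = 1.517e+06

1.517e+06 L_sun


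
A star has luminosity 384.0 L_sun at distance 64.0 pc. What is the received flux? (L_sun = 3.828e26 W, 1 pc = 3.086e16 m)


F = L / (4*pi*d^2) = 1.470e+29 / (4*pi*(1.975e+18)^2) = 2.999e-09

2.999e-09 W/m^2


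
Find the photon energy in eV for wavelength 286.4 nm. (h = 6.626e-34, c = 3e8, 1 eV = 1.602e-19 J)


E = hc/lambda = 6.626e-34 * 3e8 / 2.864e-07 = 6.941e-19 J = 4.3325 eV

4.3325 eV


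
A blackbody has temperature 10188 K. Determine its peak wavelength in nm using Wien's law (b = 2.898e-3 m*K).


lam_max = b / T = 2.898e-3 / 10188 = 2.845e-07 m = 284.4523 nm

284.4523 nm


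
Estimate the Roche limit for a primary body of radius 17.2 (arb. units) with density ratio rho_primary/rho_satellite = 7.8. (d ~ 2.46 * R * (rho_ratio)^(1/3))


d_Roche = 2.46 * 17.2 * 7.8^(1/3) = 83.9128

83.9128


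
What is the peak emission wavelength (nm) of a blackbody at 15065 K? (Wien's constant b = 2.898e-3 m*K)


lam_max = b / T = 2.898e-3 / 15065 = 1.924e-07 m = 192.3664 nm

192.3664 nm


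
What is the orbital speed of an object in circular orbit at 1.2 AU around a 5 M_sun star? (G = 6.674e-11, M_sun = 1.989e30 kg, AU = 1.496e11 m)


v = sqrt(GM/r) = sqrt(6.674e-11 * 9.945e+30 / 1.795e+11) = 60804.9695

60804.9695 m/s


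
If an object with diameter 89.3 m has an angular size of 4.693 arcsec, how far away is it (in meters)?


D = size / theta_rad, theta_rad = 4.693 * pi/(180*3600) = 2.275e-05, D = 3.925e+06

3.925e+06 m


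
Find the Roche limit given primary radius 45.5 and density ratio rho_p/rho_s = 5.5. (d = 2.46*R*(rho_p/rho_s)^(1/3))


d_Roche = 2.46 * 45.5 * 5.5^(1/3) = 197.5759

197.5759


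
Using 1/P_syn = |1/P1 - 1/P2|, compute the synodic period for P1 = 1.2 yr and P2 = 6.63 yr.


1/P_syn = |1/P1 - 1/P2| = |1/1.2 - 1/6.63| => P_syn = 1.4652

1.4652 years


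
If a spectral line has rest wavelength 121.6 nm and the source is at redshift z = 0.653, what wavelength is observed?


lam_obs = lam_emit * (1 + z) = 121.6 * (1 + 0.653) = 201.0048

201.0048 nm


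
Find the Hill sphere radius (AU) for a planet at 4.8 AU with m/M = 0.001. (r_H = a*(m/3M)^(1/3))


r_H = a * (m/3M)^(1/3) = 4.8 * (0.001/3)^(1/3) = 0.3328

0.3328 AU
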